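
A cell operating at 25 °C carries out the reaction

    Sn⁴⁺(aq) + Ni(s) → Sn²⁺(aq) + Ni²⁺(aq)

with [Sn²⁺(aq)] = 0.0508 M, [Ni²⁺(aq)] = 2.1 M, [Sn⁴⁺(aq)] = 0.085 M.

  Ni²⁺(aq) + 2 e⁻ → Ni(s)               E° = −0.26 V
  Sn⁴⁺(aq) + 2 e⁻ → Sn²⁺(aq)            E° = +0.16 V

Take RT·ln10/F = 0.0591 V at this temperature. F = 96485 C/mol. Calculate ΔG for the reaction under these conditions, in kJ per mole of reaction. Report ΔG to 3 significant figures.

−80.5 kJ/mol

E°cell = +0.16 − (−0.26) = +0.42 V; the balanced reaction transfers n = 2 electrons.
Here Q = ([Sn²⁺(aq)]·[Ni²⁺(aq)]) / [Sn⁴⁺(aq)] = 1.26 (log Q = 0.099), giving E = +0.42 − (0.0591/2)·(0.099) = +0.4171 V.
Then ΔG = −nFE = −2 × 96485 × +0.4171 J/mol = −80.5 kJ/mol.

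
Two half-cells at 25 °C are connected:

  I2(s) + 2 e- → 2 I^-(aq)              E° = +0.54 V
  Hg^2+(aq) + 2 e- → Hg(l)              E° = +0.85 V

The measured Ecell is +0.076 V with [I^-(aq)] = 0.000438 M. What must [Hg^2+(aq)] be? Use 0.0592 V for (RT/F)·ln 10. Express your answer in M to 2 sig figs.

With Hg²⁺/Hg at the cathode and I₂/I⁻ at the anode, E°cell = +0.85 − (+0.54) = +0.31 V (n = 2).
Since E = E° − (0.0592/n)·log Q, log Q = n(E° − E)/0.0592 = 7.905.
Balancing electrons gives Hg^2+(aq) + 2 I^-(aq) → Hg(l) + I2(s); thus Q = 1 / ([Hg^2+(aq)]·[I^-(aq)]^2).
Substituting the known concentrations and solving, log [Hg^2+(aq)] = −1.188 and [Hg^2+(aq)] = 0.065 M.

0.065 M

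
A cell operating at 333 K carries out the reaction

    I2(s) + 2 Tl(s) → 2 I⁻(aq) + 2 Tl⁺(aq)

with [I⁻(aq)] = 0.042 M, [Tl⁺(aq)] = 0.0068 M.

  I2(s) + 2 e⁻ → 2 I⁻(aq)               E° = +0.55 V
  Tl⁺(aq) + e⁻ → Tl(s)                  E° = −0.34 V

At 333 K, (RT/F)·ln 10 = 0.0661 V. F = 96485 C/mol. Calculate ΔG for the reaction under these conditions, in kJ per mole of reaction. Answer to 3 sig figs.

The standard cell potential is +0.55 − (−0.34) = +0.89 V, with n = 2 electrons in the balanced equation.
Here Q = [I⁻(aq)]^2·[Tl⁺(aq)]^2 = 8.16×10^−8 (log Q = −7.088), giving E = +0.89 − (0.0661/2)·(−7.088) = +1.1243 V.
Then ΔG = −nFE = −2 × 96485 × +1.1243 J/mol = −217 kJ/mol.

−217 kJ/mol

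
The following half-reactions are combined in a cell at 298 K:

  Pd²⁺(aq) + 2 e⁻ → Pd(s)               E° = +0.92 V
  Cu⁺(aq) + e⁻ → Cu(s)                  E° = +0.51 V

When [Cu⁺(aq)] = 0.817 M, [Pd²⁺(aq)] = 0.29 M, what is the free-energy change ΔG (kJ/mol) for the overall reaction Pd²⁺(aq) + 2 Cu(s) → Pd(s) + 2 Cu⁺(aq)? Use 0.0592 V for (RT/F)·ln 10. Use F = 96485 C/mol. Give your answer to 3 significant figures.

−77.1 kJ/mol

E°cell = +0.92 − (+0.51) = +0.41 V; the balanced reaction transfers n = 2 electrons.
Here Q = [Cu⁺(aq)]^2 / [Pd²⁺(aq)] = 2.3 (log Q = 0.362), giving E = +0.41 − (0.0592/2)·(0.362) = +0.3993 V.
Then ΔG = −nFE = −2 × 96485 × +0.3993 J/mol = −77.1 kJ/mol.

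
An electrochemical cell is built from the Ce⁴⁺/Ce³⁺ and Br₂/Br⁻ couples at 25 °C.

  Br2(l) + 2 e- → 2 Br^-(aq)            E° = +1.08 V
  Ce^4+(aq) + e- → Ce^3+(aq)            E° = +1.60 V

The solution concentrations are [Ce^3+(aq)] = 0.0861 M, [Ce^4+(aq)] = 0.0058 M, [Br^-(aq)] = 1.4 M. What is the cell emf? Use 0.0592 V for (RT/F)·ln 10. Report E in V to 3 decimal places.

The Ce⁴⁺/Ce³⁺ couple has the more positive E°, so it is the cathode; Br₂/Br⁻ is the anode.
The standard potential is +1.60 − (+1.08) = +0.52 V and the balanced reaction transfers n = 2 electrons.
The balanced reaction is 2 Ce^4+(aq) + 2 Br^-(aq) → 2 Ce^3+(aq) + Br2(l), so Q = [Ce^3+(aq)]^2 / ([Ce^4+(aq)]^2·[Br^-(aq)]^2) = 112 and log Q = 2.051.
E = E° − (0.0592/n)·log Q = +0.52 − (0.0592/2)(2.051) = +0.459 V.

+0.459 V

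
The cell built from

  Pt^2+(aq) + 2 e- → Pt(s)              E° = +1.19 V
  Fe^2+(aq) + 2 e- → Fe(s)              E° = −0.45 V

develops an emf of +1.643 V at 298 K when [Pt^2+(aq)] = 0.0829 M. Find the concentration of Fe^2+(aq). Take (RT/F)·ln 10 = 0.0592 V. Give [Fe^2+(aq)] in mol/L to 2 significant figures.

Pt²⁺/Pt is the cathode (higher E°); E°cell = +1.19 − (−0.45) = +1.64 V with n = 2.
From the Nernst equation, log Q = n(E° − E)/0.0592 = 2·(+1.64 − (+1.643))/0.0592 = −0.101.
The balanced reaction is Pt^2+(aq) + Fe(s) → Pt(s) + Fe^2+(aq), so Q = [Fe^2+(aq)] / [Pt^2+(aq)].
Solving for the unknown gives log [Fe^2+(aq)] = −1.182, so [Fe^2+(aq)] ≈ 0.066 M.

0.066 M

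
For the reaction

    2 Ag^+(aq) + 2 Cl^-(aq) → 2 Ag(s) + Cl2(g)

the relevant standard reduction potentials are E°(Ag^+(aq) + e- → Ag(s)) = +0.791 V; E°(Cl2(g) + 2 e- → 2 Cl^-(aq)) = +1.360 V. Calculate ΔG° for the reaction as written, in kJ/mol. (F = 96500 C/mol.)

+110 kJ/mol

In the reaction as written Ag^+(aq) is reduced, so the Ag⁺/Ag couple is the cathode and Cl₂/Cl⁻ is the anode.
E°cell = +0.791 − (+1.360) = −0.569 V; balancing electrons gives n = 2.
ΔG° = −nFE°cell = −(2)(96500)(−0.569) J/mol = +110 kJ/mol.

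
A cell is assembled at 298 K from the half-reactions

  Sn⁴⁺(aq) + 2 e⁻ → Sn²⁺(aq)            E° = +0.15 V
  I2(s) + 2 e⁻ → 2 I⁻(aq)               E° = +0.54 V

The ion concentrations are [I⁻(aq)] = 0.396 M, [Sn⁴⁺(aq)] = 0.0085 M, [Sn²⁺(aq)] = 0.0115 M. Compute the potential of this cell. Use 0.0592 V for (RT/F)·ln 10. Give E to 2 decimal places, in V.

Since E°(I₂/I⁻) > E°(Sn⁴⁺/Sn²⁺), I₂/I⁻ serves as the cathode.
E°cell = +0.54 − (+0.15) = +0.39 V, with n = 2 electrons transferred.
Balancing gives I2(s) + Sn²⁺(aq) → 2 I⁻(aq) + Sn⁴⁺(aq); hence Q = ([I⁻(aq)]^2·[Sn⁴⁺(aq)]) / [Sn²⁺(aq)] = 0.116 (log Q = −0.936).
Applying E = E° − (RT ln10/nF)·log Q gives +0.39 − (0.0592/2)(−0.936) = +0.42 V.

+0.42 V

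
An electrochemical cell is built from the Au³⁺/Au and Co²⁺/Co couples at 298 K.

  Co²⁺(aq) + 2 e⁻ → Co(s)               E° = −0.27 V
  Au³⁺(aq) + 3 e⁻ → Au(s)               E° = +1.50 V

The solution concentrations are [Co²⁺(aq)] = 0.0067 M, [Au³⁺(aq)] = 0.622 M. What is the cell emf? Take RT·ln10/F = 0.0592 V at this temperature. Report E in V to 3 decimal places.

Au³⁺/Au is reduced (cathode, E° = +1.50 V) and Co²⁺/Co is oxidized (anode).
The standard potential is +1.50 − (−0.27) = +1.77 V and the balanced reaction transfers n = 6 electrons.
Balancing gives 2 Au³⁺(aq) + 3 Co(s) → 2 Au(s) + 3 Co²⁺(aq); hence Q = [Co²⁺(aq)]^3 / [Au³⁺(aq)]^2 = 7.77×10^−7 (log Q = −6.109).
By the Nernst equation, E = +1.77 − (0.0592/6)·(−6.109) = +1.830 V.

+1.830 V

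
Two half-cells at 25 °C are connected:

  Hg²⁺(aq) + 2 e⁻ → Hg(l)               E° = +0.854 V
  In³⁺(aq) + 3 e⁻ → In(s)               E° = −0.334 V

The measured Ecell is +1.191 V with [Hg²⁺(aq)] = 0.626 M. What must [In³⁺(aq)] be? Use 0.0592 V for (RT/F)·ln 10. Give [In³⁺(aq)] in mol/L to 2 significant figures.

0.35 M

The Hg²⁺/Hg couple has the larger reduction potential, so it is the cathode: E°cell = +0.854 − (−0.334) = +1.188 V and n = 6.
From the Nernst equation, log Q = n(E° − E)/0.0592 = 6·(+1.188 − (+1.191))/0.0592 = −0.304.
For 3 Hg²⁺(aq) + 2 In(s) → 3 Hg(l) + 2 In³⁺(aq), the reaction quotient is Q = [In³⁺(aq)]^2 / [Hg²⁺(aq)]^3.
Isolating [In³⁺(aq)] in Q = 10^{−0.304} yields log [In³⁺(aq)] = −0.457, i.e. 0.35 M.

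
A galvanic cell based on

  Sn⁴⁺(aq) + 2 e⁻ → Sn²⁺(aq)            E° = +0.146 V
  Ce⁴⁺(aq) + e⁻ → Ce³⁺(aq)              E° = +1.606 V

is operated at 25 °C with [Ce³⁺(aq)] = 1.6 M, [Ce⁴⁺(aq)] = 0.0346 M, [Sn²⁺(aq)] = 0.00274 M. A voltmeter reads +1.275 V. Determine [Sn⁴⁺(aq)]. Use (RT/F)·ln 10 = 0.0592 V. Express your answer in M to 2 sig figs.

2.3 M

The Ce⁴⁺/Ce³⁺ couple has the larger reduction potential, so it is the cathode: E°cell = +1.606 − (+0.146) = +1.460 V and n = 2.
From the Nernst equation, log Q = n(E° − E)/0.0592 = 2·(+1.460 − (+1.275))/0.0592 = 6.250.
Balancing electrons gives 2 Ce⁴⁺(aq) + Sn²⁺(aq) → 2 Ce³⁺(aq) + Sn⁴⁺(aq); thus Q = ([Ce³⁺(aq)]^2·[Sn⁴⁺(aq)]) / ([Ce⁴⁺(aq)]^2·[Sn²⁺(aq)]).
Solving for the unknown gives log [Sn⁴⁺(aq)] = 0.358, so [Sn⁴⁺(aq)] ≈ 2.3 M.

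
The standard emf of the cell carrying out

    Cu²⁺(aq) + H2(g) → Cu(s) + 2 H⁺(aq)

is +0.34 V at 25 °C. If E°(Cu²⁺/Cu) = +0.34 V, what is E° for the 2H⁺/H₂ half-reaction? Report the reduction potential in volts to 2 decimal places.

In the reaction as written the Cu²⁺/Cu couple is reduced (cathode) and 2H⁺/H₂ is oxidized (anode), so E°cell = E°(Cu²⁺/Cu) − E°(2H⁺/H₂).
E°(2H⁺/H₂) = E°(cathode) − E°cell = +0.34 − (+0.34) = +0.00 V.

+0.00 V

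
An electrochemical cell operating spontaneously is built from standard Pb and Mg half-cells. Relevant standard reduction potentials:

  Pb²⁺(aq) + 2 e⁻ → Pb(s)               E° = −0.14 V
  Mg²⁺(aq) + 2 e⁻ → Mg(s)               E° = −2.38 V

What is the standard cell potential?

The Pb²⁺/Pb couple has the higher E°, so Pb ion is reduced (cathode) and Mg is oxidized (anode).
E°cell = E°(cathode) − E°(anode) = −0.14 − (−2.38) = +2.24 V.

+2.24 V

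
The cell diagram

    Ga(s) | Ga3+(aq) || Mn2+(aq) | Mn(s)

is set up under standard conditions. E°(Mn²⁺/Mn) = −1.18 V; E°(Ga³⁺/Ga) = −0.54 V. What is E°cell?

By convention the left-hand electrode in cell notation is the anode (oxidation) and the right-hand electrode is the cathode (reduction).
E°cell = E°(right) − E°(left) = −1.18 − (−0.54) = −0.64 V.
The negative sign shows that, as written, the cell would require an external voltage to drive the reaction.

−0.64 V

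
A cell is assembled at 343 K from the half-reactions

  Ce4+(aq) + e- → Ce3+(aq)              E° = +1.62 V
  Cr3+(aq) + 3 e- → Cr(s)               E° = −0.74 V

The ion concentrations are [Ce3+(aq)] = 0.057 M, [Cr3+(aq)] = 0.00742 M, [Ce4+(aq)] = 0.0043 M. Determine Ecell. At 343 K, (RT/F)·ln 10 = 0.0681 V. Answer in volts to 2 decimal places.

+2.33 V

Ce⁴⁺/Ce³⁺ is reduced (cathode, E° = +1.62 V) and Cr³⁺/Cr is oxidized (anode).
The standard potential is +1.62 − (−0.74) = +2.36 V and the balanced reaction transfers n = 3 electrons.
For the overall reaction 3 Ce4+(aq) + Cr(s) → 3 Ce3+(aq) + Cr3+(aq), Q = ([Ce3+(aq)]^3·[Cr3+(aq)]) / [Ce4+(aq)]^3 = 17.3, giving log Q = 1.238.
Applying E = E° − (RT ln10/nF)·log Q gives +2.36 − (0.0681/3)(1.238) = +2.33 V.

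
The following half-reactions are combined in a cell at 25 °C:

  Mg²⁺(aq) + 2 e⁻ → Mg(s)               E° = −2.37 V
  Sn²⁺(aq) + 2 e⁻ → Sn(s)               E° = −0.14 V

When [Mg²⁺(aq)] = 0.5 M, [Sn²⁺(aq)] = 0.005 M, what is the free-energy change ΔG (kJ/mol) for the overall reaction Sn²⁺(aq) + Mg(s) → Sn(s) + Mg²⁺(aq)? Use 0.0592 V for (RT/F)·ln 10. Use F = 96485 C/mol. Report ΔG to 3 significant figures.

The standard cell potential is −0.14 − (−2.37) = +2.23 V, with n = 2 electrons in the balanced equation.
Here Q = [Mg²⁺(aq)] / [Sn²⁺(aq)] = 100 (log Q = 2.000), giving E = +2.23 − (0.0592/2)·(2.000) = +2.1708 V.
Then ΔG = −nFE = −2 × 96485 × +2.1708 J/mol = −419 kJ/mol.

−419 kJ/mol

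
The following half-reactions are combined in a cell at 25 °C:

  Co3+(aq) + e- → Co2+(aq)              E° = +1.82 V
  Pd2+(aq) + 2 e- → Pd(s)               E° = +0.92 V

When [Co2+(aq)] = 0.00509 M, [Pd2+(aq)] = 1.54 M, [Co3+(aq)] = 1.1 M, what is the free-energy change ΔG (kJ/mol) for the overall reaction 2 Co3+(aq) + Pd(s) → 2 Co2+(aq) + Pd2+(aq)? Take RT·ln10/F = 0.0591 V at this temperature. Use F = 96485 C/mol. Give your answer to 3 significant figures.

−199 kJ/mol

The standard cell potential is +1.82 − (+0.92) = +0.90 V, with n = 2 electrons in the balanced equation.
The reaction quotient is ([Co2+(aq)]^2·[Pd2+(aq)]) / [Co3+(aq)]^2 = 3.3×10^−5; by Nernst, E = +0.90 − (0.0591/2)(−4.482) = +1.0324 V.
ΔG = −nFE = −(2)(96485)(+1.0324) J/mol = −199 kJ/mol.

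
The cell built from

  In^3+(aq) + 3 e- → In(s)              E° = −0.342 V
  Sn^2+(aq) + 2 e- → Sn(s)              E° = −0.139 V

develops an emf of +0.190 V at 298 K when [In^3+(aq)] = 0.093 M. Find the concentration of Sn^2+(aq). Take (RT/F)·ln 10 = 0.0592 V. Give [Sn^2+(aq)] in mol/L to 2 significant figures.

0.075 M

Sn²⁺/Sn is the cathode (higher E°); E°cell = −0.139 − (−0.342) = +0.203 V with n = 6.
Rearranging E = E° − (0.0592/n)·log Q gives log Q = 6(+0.203 − (+0.190))/0.0592 = 1.318.
For 3 Sn^2+(aq) + 2 In(s) → 3 Sn(s) + 2 In^3+(aq), the reaction quotient is Q = [In^3+(aq)]^2 / [Sn^2+(aq)]^3.
Substituting the known concentrations and solving, log [Sn^2+(aq)] = −1.127 and [Sn^2+(aq)] = 0.075 M.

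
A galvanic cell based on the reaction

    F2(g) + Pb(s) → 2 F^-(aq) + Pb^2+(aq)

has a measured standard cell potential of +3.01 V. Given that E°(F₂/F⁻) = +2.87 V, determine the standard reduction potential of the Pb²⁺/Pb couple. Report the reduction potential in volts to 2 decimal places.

−0.14 V

In the reaction as written the F₂/F⁻ couple is reduced (cathode) and Pb²⁺/Pb is oxidized (anode), so E°cell = E°(F₂/F⁻) − E°(Pb²⁺/Pb).
E°(Pb²⁺/Pb) = E°(cathode) − E°cell = +2.87 − (+3.01) = −0.14 V.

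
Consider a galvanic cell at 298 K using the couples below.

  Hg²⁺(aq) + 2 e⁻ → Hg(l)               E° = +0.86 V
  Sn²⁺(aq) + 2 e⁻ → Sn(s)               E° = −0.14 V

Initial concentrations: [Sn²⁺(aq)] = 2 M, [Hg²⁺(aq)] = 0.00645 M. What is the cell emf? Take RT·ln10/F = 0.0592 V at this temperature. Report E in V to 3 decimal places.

The Hg²⁺/Hg couple has the more positive E°, so it is the cathode; Sn²⁺/Sn is the anode.
The standard potential is +0.86 − (−0.14) = +1.00 V and the balanced reaction transfers n = 2 electrons.
Balancing gives Hg²⁺(aq) + Sn(s) → Hg(l) + Sn²⁺(aq); hence Q = [Sn²⁺(aq)] / [Hg²⁺(aq)] = 310 (log Q = 2.491).
E = E° − (0.0592/n)·log Q = +1.00 − (0.0592/2)(2.491) = +0.926 V.

+0.926 V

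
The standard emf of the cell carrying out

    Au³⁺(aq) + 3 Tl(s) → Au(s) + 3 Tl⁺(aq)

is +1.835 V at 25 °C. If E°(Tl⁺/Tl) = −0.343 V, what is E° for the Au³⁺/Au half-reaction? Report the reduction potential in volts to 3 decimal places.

+1.492 V

In the reaction as written the Au³⁺/Au couple is reduced (cathode) and Tl⁺/Tl is oxidized (anode), so E°cell = E°(Au³⁺/Au) − E°(Tl⁺/Tl).
E°(Au³⁺/Au) = E°cell + E°(anode) = +1.835 + (−0.343) = +1.492 V.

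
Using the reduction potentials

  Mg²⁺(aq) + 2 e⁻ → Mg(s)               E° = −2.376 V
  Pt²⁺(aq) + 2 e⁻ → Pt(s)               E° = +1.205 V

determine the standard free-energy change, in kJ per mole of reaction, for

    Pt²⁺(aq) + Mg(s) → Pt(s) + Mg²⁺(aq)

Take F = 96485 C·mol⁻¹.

−691 kJ/mol

In the reaction as written Pt²⁺(aq) is reduced, so the Pt²⁺/Pt couple is the cathode and Mg²⁺/Mg is the anode.
E°cell = +1.205 − (−2.376) = +3.581 V; balancing electrons gives n = 2.
ΔG° = −nFE°cell = −(2)(96485)(+3.581) J/mol = −691 kJ/mol.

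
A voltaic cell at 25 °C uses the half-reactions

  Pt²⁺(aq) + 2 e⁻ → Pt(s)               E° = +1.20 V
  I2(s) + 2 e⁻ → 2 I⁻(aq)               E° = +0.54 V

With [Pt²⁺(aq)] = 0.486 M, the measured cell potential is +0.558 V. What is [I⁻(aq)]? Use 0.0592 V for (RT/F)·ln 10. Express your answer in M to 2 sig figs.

With Pt²⁺/Pt at the cathode and I₂/I⁻ at the anode, E°cell = +1.20 − (+0.54) = +0.66 V (n = 2).
Since E = E° − (0.0592/n)·log Q, log Q = n(E° − E)/0.0592 = 3.446.
For Pt²⁺(aq) + 2 I⁻(aq) → Pt(s) + I2(s), the reaction quotient is Q = 1 / ([Pt²⁺(aq)]·[I⁻(aq)]^2).
Isolating [I⁻(aq)] in Q = 10^{3.446} yields log [I⁻(aq)] = −1.566, i.e. 0.027 M.

0.027 M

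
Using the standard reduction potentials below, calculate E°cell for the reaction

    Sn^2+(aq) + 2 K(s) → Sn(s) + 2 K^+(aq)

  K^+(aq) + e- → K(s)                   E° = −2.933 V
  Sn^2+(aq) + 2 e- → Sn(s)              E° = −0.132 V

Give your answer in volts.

Sn^2+(aq) gains electrons, so the Sn²⁺/Sn couple is the cathode; the K⁺/K couple is the anode.
E°cell = E°(cathode) − E°(anode) = −0.132 − (−2.933) = +2.801 V.

+2.801 V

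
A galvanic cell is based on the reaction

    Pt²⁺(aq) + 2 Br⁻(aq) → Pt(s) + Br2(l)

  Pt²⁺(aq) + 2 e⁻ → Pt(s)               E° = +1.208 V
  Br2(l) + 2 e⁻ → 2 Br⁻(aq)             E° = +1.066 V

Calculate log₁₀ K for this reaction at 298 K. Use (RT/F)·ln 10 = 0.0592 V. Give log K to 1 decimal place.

log K = 4.8

The Pt²⁺/Pt couple is reduced (cathode); E°cell = +1.208 − (+1.066) = +0.142 V with n = 2.
At equilibrium E = 0, so log K = nE°cell / 0.0592 = (2)(+0.142) / 0.0592 = 4.8.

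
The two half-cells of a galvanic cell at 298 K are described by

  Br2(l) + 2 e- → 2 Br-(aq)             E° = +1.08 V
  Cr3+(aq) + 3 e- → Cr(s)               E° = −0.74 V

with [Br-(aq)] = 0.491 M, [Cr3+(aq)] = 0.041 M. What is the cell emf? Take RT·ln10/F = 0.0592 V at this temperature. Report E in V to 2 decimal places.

+1.87 V

Br₂/Br⁻ is reduced (cathode, E° = +1.08 V) and Cr³⁺/Cr is oxidized (anode).
The standard potential is +1.08 − (−0.74) = +1.82 V and the balanced reaction transfers n = 6 electrons.
The balanced reaction is 3 Br2(l) + 2 Cr(s) → 6 Br-(aq) + 2 Cr3+(aq), so Q = [Br-(aq)]^6·[Cr3+(aq)]^2 = 2.36×10^−5 and log Q = −4.628.
E = E° − (0.0592/n)·log Q = +1.82 − (0.0592/6)(−4.628) = +1.87 V.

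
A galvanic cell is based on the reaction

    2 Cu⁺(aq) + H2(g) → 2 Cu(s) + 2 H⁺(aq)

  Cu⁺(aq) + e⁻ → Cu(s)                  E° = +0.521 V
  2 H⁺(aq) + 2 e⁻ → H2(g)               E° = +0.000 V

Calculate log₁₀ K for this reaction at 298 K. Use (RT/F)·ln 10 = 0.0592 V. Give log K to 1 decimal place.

log K = 17.6

The Cu⁺/Cu couple is reduced (cathode); E°cell = +0.521 − (+0.000) = +0.521 V with n = 2.
At equilibrium E = 0, so log K = nE°cell / 0.0592 = (2)(+0.521) / 0.0592 = 17.6.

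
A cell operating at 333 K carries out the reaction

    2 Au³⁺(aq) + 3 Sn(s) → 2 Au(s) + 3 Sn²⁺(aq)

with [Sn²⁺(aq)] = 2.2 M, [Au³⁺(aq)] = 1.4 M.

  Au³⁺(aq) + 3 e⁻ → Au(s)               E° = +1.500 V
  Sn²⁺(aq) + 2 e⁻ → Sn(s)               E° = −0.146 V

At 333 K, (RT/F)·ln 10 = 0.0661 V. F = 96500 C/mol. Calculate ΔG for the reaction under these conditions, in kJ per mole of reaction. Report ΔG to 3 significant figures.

−948 kJ/mol

The standard cell potential is +1.500 − (−0.146) = +1.646 V, with n = 6 electrons in the balanced equation.
Q = [Sn²⁺(aq)]^3 / [Au³⁺(aq)]^2 = 5.43, so log Q = 0.735 and E = +1.646 − (0.0661/6)(0.735) = +1.6379 V.
Finally ΔG = −nFE = −(6)(96500 C/mol)(+1.6379 V) = −948 kJ/mol.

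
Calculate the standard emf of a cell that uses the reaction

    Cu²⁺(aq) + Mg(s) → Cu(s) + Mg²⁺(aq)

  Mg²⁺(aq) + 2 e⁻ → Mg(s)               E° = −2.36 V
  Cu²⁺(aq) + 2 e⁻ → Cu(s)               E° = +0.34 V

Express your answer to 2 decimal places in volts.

+2.70 V

Cu²⁺(aq) gains electrons, so the Cu²⁺/Cu couple is the cathode; the Mg²⁺/Mg couple is the anode.
E°cell = E°(cathode) − E°(anode) = +0.34 − (−2.36) = +2.70 V.
The positive value indicates the reaction is spontaneous as written.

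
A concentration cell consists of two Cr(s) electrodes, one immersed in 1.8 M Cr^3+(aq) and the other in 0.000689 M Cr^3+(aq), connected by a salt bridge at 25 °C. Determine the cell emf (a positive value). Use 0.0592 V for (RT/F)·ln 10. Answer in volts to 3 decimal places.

For a concentration cell E°cell = 0, since both electrodes use the same couple.
The compartment with the higher Cr^3+(aq) concentration (1.8 M) acts as the cathode; ions are reduced there and produced at the dilute (0.000689 M) anode.
With n = 3, Ecell = −(0.0592/3)·log([dilute]/[conc]) = −(0.0592/3)·log(0.000689/1.8) = +0.067 V.

0.067 V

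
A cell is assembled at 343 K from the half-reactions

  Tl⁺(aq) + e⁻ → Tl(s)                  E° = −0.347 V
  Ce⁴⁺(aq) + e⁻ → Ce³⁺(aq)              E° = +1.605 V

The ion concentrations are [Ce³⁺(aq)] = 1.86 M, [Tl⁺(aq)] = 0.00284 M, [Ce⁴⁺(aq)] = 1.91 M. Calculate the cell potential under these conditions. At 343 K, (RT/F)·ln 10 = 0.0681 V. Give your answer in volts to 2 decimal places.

+2.13 V

Since E°(Ce⁴⁺/Ce³⁺) > E°(Tl⁺/Tl), Ce⁴⁺/Ce³⁺ serves as the cathode.
E°cell = E°cat − E°an = +1.605 − (−0.347) = +1.952 V; n = 1.
The balanced reaction is Ce⁴⁺(aq) + Tl(s) → Ce³⁺(aq) + Tl⁺(aq), so Q = ([Ce³⁺(aq)]·[Tl⁺(aq)]) / [Ce⁴⁺(aq)] = 0.00277 and log Q = −2.558.
Applying E = E° − (RT ln10/nF)·log Q gives +1.952 − (0.0681/1)(−2.558) = +2.13 V.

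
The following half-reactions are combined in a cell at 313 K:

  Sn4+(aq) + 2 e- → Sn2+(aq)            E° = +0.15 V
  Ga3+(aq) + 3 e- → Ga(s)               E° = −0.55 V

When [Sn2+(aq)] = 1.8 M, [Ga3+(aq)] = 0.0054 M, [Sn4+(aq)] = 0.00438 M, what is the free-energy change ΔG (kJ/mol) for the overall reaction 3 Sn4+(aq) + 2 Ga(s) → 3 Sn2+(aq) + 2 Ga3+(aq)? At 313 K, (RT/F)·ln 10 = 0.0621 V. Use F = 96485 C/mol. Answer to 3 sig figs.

−385 kJ/mol

E°cell = +0.15 − (−0.55) = +0.70 V; the balanced reaction transfers n = 6 electrons.
Here Q = ([Sn2+(aq)]^3·[Ga3+(aq)]^2) / [Sn4+(aq)]^3 = 2.02×10^3 (log Q = 3.306), giving E = +0.70 − (0.0621/6)·(3.306) = +0.6658 V.
ΔG = −nFE = −(6)(96485)(+0.6658) J/mol = −385 kJ/mol.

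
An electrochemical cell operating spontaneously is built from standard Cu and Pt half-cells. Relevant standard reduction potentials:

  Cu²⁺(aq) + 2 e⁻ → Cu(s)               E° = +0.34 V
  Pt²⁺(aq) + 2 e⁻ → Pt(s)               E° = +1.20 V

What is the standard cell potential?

+0.86 V

Of the two couples in this cell, the one with the more positive reduction potential is reduced at the cathode: here that is Pt²⁺/Pt (+1.20 V); Cu²⁺/Cu (+0.34 V) is the anode.
E°cell = E°(cathode) − E°(anode) = +1.20 − (+0.34) = +0.86 V.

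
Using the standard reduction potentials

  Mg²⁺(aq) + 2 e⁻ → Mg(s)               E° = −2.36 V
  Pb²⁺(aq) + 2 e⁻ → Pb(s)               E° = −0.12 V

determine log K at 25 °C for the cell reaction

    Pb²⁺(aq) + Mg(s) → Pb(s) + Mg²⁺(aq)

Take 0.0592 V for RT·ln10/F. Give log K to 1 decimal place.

log K = 75.7

The Pb²⁺/Pb couple is reduced (cathode); E°cell = −0.12 − (−2.36) = +2.24 V with n = 2.
At equilibrium E = 0, so log K = nE°cell / 0.0592 = (2)(+2.24) / 0.0592 = 75.7.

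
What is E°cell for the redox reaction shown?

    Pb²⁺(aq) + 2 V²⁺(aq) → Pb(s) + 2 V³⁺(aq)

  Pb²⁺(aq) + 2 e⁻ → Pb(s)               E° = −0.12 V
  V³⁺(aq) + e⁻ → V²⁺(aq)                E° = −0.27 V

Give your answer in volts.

+0.15 V

Pb²⁺(aq) gains electrons, so the Pb²⁺/Pb couple is the cathode; the V³⁺/V²⁺ couple is the anode.
E°cell = E°(cathode) − E°(anode) = −0.12 − (−0.27) = +0.15 V.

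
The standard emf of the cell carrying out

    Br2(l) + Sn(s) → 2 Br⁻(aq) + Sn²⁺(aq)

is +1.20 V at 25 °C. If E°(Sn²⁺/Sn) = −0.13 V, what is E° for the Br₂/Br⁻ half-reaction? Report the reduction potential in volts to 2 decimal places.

In the reaction as written the Br₂/Br⁻ couple is reduced (cathode) and Sn²⁺/Sn is oxidized (anode), so E°cell = E°(Br₂/Br⁻) − E°(Sn²⁺/Sn).
E°(Br₂/Br⁻) = E°cell + E°(anode) = +1.20 + (−0.13) = +1.07 V.

+1.07 V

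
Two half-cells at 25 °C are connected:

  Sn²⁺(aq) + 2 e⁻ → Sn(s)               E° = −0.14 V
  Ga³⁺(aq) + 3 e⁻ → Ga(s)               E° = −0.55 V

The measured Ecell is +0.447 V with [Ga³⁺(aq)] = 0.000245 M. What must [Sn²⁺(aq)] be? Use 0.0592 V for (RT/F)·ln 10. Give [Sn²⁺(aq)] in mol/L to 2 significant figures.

0.070 M

With Sn²⁺/Sn at the cathode and Ga³⁺/Ga at the anode, E°cell = −0.14 − (−0.55) = +0.41 V (n = 6).
Rearranging E = E° − (0.0592/n)·log Q gives log Q = 6(+0.41 − (+0.447))/0.0592 = −3.750.
For 3 Sn²⁺(aq) + 2 Ga(s) → 3 Sn(s) + 2 Ga³⁺(aq), the reaction quotient is Q = [Ga³⁺(aq)]^2 / [Sn²⁺(aq)]^3.
Solving for the unknown gives log [Sn²⁺(aq)] = −1.157, so [Sn²⁺(aq)] ≈ 0.070 M.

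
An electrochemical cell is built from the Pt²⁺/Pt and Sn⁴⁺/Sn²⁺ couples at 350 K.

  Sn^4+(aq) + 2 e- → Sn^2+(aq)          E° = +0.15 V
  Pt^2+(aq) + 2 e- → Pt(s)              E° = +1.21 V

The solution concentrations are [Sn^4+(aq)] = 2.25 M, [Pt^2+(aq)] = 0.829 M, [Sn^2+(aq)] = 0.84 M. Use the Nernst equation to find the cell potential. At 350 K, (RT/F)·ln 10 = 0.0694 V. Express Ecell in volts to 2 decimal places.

+1.04 V

Since E°(Pt²⁺/Pt) > E°(Sn⁴⁺/Sn²⁺), Pt²⁺/Pt serves as the cathode.
E°cell = E°cat − E°an = +1.21 − (+0.15) = +1.06 V; n = 2.
The balanced reaction is Pt^2+(aq) + Sn^2+(aq) → Pt(s) + Sn^4+(aq), so Q = [Sn^4+(aq)] / ([Pt^2+(aq)]·[Sn^2+(aq)]) = 3.23 and log Q = 0.509.
By the Nernst equation, E = +1.06 − (0.0694/2)·(0.509) = +1.04 V.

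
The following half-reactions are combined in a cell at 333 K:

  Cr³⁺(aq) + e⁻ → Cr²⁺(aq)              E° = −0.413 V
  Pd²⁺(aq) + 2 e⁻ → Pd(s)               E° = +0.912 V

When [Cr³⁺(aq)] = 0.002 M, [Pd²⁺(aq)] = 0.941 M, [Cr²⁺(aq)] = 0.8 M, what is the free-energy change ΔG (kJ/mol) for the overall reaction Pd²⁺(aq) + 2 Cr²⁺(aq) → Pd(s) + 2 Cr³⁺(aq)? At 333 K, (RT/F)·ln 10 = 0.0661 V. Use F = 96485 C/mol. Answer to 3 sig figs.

−289 kJ/mol

With Pd²⁺/Pd reduced at the cathode, E°cell = +0.912 − (−0.413) = +1.325 V and n = 2.
The reaction quotient is [Cr³⁺(aq)]^2 / ([Pd²⁺(aq)]·[Cr²⁺(aq)]^2) = 6.64×10^−6; by Nernst, E = +1.325 − (0.0661/2)(−5.178) = +1.4961 V.
ΔG = −nFE = −(2)(96485)(+1.4961) J/mol = −289 kJ/mol.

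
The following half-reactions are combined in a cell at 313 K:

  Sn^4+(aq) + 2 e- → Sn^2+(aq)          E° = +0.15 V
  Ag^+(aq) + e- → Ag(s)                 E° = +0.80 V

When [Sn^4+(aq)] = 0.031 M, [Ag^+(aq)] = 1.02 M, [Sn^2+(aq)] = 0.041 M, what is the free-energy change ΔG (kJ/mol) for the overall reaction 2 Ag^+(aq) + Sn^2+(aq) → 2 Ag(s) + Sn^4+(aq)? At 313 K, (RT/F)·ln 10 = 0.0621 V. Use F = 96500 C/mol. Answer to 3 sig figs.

The standard cell potential is +0.80 − (+0.15) = +0.65 V, with n = 2 electrons in the balanced equation.
Q = [Sn^4+(aq)] / ([Ag^+(aq)]^2·[Sn^2+(aq)]) = 0.727, so log Q = −0.139 and E = +0.65 − (0.0621/2)(−0.139) = +0.6543 V.
Finally ΔG = −nFE = −(2)(96500 C/mol)(+0.6543 V) = −126 kJ/mol.

−126 kJ/mol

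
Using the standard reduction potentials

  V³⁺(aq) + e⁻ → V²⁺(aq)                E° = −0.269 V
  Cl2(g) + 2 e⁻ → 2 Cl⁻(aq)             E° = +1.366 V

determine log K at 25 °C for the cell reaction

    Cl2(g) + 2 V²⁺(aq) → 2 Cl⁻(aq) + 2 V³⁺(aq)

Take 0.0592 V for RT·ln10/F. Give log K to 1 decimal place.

log K = 55.2

The Cl₂/Cl⁻ couple is reduced (cathode); E°cell = +1.366 − (−0.269) = +1.635 V with n = 2.
At equilibrium E = 0, so log K = nE°cell / 0.0592 = (2)(+1.635) / 0.0592 = 55.2.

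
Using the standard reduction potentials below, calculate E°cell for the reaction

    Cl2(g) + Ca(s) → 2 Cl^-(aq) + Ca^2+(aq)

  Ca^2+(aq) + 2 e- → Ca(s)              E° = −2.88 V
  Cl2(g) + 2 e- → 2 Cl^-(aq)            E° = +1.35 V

In the reaction as written, Cl2(g) is reduced (cathode) and Ca^2+(aq) is produced by oxidation at the anode.
E°cell = E°(cathode) − E°(anode) = +1.35 − (−2.88) = +4.23 V.
The positive value indicates the reaction is spontaneous as written.

+4.23 V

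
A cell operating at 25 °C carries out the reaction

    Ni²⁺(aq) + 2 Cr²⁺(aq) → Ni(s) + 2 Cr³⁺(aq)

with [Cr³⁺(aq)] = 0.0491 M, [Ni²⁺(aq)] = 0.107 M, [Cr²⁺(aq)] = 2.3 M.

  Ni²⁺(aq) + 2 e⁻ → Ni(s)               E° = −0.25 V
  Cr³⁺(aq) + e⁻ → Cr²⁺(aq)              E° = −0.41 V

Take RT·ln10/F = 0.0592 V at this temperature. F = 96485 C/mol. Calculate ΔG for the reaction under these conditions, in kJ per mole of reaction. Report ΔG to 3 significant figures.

With Ni²⁺/Ni reduced at the cathode, E°cell = −0.25 − (−0.41) = +0.16 V and n = 2.
The reaction quotient is [Cr³⁺(aq)]^2 / ([Ni²⁺(aq)]·[Cr²⁺(aq)]^2) = 0.00426; by Nernst, E = +0.16 − (0.0592/2)(−2.371) = +0.2302 V.
Finally ΔG = −nFE = −(2)(96485 C/mol)(+0.2302 V) = −44.4 kJ/mol.

−44.4 kJ/mol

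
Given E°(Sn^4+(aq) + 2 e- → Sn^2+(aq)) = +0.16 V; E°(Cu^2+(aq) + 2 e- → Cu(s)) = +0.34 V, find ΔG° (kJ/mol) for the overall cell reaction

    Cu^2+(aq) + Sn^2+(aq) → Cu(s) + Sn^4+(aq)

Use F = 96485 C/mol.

In the reaction as written Cu^2+(aq) is reduced, so the Cu²⁺/Cu couple is the cathode and Sn⁴⁺/Sn²⁺ is the anode.
E°cell = +0.34 − (+0.16) = +0.18 V; balancing electrons gives n = 2.
ΔG° = −nFE°cell = −(2)(96485)(+0.18) J/mol = −34.7 kJ/mol.

−34.7 kJ/mol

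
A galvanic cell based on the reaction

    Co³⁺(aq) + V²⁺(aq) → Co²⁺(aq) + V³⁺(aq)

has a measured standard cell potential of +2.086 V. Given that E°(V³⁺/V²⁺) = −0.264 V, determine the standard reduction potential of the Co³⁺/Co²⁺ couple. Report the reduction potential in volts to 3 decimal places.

In the reaction as written the Co³⁺/Co²⁺ couple is reduced (cathode) and V³⁺/V²⁺ is oxidized (anode), so E°cell = E°(Co³⁺/Co²⁺) − E°(V³⁺/V²⁺).
E°(Co³⁺/Co²⁺) = E°cell + E°(anode) = +2.086 + (−0.264) = +1.822 V.

+1.822 V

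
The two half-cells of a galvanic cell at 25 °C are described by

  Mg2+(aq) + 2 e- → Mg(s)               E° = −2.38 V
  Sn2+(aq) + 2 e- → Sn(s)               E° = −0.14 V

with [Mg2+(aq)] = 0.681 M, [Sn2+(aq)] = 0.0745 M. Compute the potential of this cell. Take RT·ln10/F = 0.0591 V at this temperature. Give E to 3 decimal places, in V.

Since E°(Sn²⁺/Sn) > E°(Mg²⁺/Mg), Sn²⁺/Sn serves as the cathode.
E°cell = −0.14 − (−2.38) = +2.24 V, with n = 2 electrons transferred.
The balanced reaction is Sn2+(aq) + Mg(s) → Sn(s) + Mg2+(aq), so Q = [Mg2+(aq)] / [Sn2+(aq)] = 9.14 and log Q = 0.961.
E = E° − (0.0591/n)·log Q = +2.24 − (0.0591/2)(0.961) = +2.212 V.

+2.212 V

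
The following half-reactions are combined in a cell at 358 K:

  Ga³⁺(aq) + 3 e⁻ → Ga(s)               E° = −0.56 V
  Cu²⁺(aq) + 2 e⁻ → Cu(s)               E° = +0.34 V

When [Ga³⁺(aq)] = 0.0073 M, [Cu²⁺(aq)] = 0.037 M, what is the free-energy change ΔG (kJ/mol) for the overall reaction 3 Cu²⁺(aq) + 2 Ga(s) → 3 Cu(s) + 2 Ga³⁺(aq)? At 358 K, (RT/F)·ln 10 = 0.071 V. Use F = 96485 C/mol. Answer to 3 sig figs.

The standard cell potential is +0.34 − (−0.56) = +0.90 V, with n = 6 electrons in the balanced equation.
Here Q = [Ga³⁺(aq)]^2 / [Cu²⁺(aq)]^3 = 1.05 (log Q = 0.022), giving E = +0.90 − (0.071/6)·(0.022) = +0.8997 V.
ΔG = −nFE = −(6)(96485)(+0.8997) J/mol = −521 kJ/mol.

−521 kJ/mol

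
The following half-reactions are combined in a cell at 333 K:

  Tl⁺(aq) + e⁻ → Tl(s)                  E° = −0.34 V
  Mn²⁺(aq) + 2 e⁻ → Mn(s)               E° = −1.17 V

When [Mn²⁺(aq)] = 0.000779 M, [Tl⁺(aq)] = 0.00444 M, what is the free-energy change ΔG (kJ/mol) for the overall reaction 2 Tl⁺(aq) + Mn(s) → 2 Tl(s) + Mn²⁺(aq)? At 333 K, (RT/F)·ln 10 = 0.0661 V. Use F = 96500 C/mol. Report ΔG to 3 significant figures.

With Tl⁺/Tl reduced at the cathode, E°cell = −0.34 − (−1.17) = +0.83 V and n = 2.
Here Q = [Mn²⁺(aq)] / [Tl⁺(aq)]^2 = 39.5 (log Q = 1.597), giving E = +0.83 − (0.0661/2)·(1.597) = +0.7772 V.
Then ΔG = −nFE = −2 × 96500 × +0.7772 J/mol = −150 kJ/mol.

−150 kJ/mol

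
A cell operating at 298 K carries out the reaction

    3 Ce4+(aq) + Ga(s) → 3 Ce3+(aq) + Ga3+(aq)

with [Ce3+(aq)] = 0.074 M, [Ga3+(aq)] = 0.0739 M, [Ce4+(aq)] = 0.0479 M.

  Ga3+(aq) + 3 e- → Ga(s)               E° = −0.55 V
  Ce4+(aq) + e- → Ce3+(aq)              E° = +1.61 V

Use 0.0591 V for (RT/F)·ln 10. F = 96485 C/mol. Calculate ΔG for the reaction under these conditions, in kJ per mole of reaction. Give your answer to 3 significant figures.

−628 kJ/mol

With Ce⁴⁺/Ce³⁺ reduced at the cathode, E°cell = +1.61 − (−0.55) = +2.16 V and n = 3.
Q = ([Ce3+(aq)]^3·[Ga3+(aq)]) / [Ce4+(aq)]^3 = 0.272, so log Q = −0.565 and E = +2.16 − (0.0591/3)(−0.565) = +2.1711 V.
Finally ΔG = −nFE = −(3)(96485 C/mol)(+2.1711 V) = −628 kJ/mol.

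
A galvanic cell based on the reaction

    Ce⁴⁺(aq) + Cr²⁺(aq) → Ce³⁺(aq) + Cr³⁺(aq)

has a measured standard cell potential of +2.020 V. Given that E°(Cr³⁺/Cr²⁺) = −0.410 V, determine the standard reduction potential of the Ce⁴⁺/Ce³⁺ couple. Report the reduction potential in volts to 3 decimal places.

+1.610 V

In the reaction as written the Ce⁴⁺/Ce³⁺ couple is reduced (cathode) and Cr³⁺/Cr²⁺ is oxidized (anode), so E°cell = E°(Ce⁴⁺/Ce³⁺) − E°(Cr³⁺/Cr²⁺).
E°(Ce⁴⁺/Ce³⁺) = E°cell + E°(anode) = +2.020 + (−0.410) = +1.610 V.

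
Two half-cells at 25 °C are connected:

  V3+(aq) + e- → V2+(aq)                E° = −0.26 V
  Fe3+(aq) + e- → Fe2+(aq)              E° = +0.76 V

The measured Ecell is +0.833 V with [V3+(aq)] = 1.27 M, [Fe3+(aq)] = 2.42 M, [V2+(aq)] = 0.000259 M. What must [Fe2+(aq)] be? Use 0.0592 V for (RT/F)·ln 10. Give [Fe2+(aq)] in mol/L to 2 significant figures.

0.71 M

With Fe³⁺/Fe²⁺ at the cathode and V³⁺/V²⁺ at the anode, E°cell = +0.76 − (−0.26) = +1.02 V (n = 1).
Rearranging E = E° − (0.0592/n)·log Q gives log Q = 1(+1.02 − (+0.833))/0.0592 = 3.159.
Balancing electrons gives Fe3+(aq) + V2+(aq) → Fe2+(aq) + V3+(aq); thus Q = ([Fe2+(aq)]·[V3+(aq)]) / ([Fe3+(aq)]·[V2+(aq)]).
Isolating [Fe2+(aq)] in Q = 10^{3.159} yields log [Fe2+(aq)] = −0.148, i.e. 0.71 M.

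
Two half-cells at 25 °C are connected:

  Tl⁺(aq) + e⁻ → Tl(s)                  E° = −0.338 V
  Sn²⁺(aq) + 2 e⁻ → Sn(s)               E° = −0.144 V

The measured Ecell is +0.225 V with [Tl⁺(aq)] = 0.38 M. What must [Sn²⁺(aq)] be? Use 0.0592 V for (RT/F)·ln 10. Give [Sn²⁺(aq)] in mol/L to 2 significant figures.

1.6 M

The Sn²⁺/Sn couple has the larger reduction potential, so it is the cathode: E°cell = −0.144 − (−0.338) = +0.194 V and n = 2.
Rearranging E = E° − (0.0592/n)·log Q gives log Q = 2(+0.194 − (+0.225))/0.0592 = −1.047.
For Sn²⁺(aq) + 2 Tl(s) → Sn(s) + 2 Tl⁺(aq), the reaction quotient is Q = [Tl⁺(aq)]^2 / [Sn²⁺(aq)].
Isolating [Sn²⁺(aq)] in Q = 10^{−1.047} yields log [Sn²⁺(aq)] = 0.207, i.e. 1.6 M.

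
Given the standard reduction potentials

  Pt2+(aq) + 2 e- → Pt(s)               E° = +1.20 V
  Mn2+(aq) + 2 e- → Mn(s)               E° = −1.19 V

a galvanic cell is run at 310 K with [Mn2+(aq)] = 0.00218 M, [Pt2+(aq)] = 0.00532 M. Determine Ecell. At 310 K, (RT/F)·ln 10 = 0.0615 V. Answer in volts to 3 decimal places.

+2.402 V

Pt²⁺/Pt is reduced (cathode, E° = +1.20 V) and Mn²⁺/Mn is oxidized (anode).
The standard potential is +1.20 − (−1.19) = +2.39 V and the balanced reaction transfers n = 2 electrons.
Balancing gives Pt2+(aq) + Mn(s) → Pt(s) + Mn2+(aq); hence Q = [Mn2+(aq)] / [Pt2+(aq)] = 0.41 (log Q = −0.387).
By the Nernst equation, E = +2.39 − (0.0615/2)·(−0.387) = +2.402 V.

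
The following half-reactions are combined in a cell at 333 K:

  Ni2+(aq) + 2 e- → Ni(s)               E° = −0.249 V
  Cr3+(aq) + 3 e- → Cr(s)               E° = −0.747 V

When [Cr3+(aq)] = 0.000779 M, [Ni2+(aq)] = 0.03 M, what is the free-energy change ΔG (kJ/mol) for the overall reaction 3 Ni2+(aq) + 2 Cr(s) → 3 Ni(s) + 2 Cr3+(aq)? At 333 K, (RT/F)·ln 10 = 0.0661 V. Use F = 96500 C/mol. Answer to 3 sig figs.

With Ni²⁺/Ni reduced at the cathode, E°cell = −0.249 − (−0.747) = +0.498 V and n = 6.
Q = [Cr3+(aq)]^2 / [Ni2+(aq)]^3 = 0.0225, so log Q = −1.648 and E = +0.498 − (0.0661/6)(−1.648) = +0.5162 V.
ΔG = −nFE = −(6)(96500)(+0.5162) J/mol = −299 kJ/mol.

−299 kJ/mol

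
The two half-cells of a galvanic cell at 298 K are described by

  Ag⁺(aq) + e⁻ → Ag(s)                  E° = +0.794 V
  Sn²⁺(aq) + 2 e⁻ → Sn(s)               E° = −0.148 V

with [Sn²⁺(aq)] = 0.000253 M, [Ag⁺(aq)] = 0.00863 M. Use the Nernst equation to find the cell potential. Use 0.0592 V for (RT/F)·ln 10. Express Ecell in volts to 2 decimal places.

+0.93 V

Since E°(Ag⁺/Ag) > E°(Sn²⁺/Sn), Ag⁺/Ag serves as the cathode.
E°cell = E°cat − E°an = +0.794 − (−0.148) = +0.942 V; n = 2.
Balancing gives 2 Ag⁺(aq) + Sn(s) → 2 Ag(s) + Sn²⁺(aq); hence Q = [Sn²⁺(aq)] / [Ag⁺(aq)]^2 = 3.4 (log Q = 0.531).
Applying E = E° − (RT ln10/nF)·log Q gives +0.942 − (0.0592/2)(0.531) = +0.93 V.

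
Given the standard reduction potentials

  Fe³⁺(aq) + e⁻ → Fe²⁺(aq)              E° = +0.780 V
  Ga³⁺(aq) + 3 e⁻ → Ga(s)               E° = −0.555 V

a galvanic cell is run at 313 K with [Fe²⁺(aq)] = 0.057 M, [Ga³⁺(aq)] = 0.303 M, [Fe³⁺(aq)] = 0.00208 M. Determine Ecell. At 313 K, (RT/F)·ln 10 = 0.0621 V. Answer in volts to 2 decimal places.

+1.26 V

Since E°(Fe³⁺/Fe²⁺) > E°(Ga³⁺/Ga), Fe³⁺/Fe²⁺ serves as the cathode.
E°cell = +0.780 − (−0.555) = +1.335 V, with n = 3 electrons transferred.
Balancing gives 3 Fe³⁺(aq) + Ga(s) → 3 Fe²⁺(aq) + Ga³⁺(aq); hence Q = ([Fe²⁺(aq)]^3·[Ga³⁺(aq)]) / [Fe³⁺(aq)]^3 = 6.24×10^3 (log Q = 3.795).
By the Nernst equation, E = +1.335 − (0.0621/3)·(3.795) = +1.26 V.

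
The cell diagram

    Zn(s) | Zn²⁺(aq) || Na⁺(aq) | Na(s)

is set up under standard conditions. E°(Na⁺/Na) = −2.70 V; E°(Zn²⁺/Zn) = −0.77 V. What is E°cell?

By convention the left-hand electrode in cell notation is the anode (oxidation) and the right-hand electrode is the cathode (reduction).
E°cell = E°(right) − E°(left) = −2.70 − (−0.77) = −1.93 V.
The negative sign shows that, as written, the cell would require an external voltage to drive the reaction.

−1.93 V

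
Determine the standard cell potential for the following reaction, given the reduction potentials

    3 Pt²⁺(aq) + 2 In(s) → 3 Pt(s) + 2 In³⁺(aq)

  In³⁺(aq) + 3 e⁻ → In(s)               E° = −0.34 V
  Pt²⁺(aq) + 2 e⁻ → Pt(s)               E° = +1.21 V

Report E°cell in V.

+1.55 V

Pt²⁺(aq) gains electrons, so the Pt²⁺/Pt couple is the cathode; the In³⁺/In couple is the anode.
E°cell = E°(cathode) − E°(anode) = +1.21 − (−0.34) = +1.55 V.
The positive value indicates the reaction is spontaneous as written.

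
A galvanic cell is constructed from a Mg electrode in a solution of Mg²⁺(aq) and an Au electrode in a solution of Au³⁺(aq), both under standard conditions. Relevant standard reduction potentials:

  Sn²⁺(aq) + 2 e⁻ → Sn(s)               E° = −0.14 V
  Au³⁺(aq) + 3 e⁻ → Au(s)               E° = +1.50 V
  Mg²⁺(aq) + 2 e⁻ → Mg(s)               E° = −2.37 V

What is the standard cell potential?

+3.87 V

Of the two couples in this cell, the one with the more positive reduction potential is reduced at the cathode: here that is Au³⁺/Au (+1.50 V); Mg²⁺/Mg (−2.37 V) is the anode.
E°cell = E°(cathode) − E°(anode) = +1.50 − (−2.37) = +3.87 V.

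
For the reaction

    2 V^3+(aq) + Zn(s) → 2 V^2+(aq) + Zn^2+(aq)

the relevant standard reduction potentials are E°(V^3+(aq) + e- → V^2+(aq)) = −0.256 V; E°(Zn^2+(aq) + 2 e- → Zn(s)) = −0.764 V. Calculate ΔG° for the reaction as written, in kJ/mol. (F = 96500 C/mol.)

−98.0 kJ/mol

In the reaction as written V^3+(aq) is reduced, so the V³⁺/V²⁺ couple is the cathode and Zn²⁺/Zn is the anode.
E°cell = −0.256 − (−0.764) = +0.508 V; balancing electrons gives n = 2.
ΔG° = −nFE°cell = −(2)(96500)(+0.508) J/mol = −98.0 kJ/mol.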